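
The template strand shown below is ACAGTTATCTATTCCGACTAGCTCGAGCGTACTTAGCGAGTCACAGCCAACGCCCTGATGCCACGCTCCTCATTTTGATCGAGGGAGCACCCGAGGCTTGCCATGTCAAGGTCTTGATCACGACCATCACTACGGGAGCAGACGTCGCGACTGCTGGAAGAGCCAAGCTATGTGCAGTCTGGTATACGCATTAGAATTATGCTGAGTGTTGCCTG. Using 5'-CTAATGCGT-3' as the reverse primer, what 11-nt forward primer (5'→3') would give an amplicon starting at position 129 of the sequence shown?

The reverse primer's reverse complement ACGCATTAG matches the template at positions 186–194; the product starts at position 129.
The forward primer is identical to the top strand over positions 129–139: ACTACGGGAGC.

5'-ACTACGGGAGC-3'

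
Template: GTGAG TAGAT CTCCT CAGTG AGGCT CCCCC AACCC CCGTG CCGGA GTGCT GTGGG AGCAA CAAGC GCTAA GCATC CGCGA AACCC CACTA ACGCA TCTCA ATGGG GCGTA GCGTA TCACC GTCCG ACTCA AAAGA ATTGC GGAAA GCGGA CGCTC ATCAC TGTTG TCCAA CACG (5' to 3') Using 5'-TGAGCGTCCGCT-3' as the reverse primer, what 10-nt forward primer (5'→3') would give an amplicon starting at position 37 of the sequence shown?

The reverse primer's reverse complement AGCGGACGCTCA matches the template at positions 145–156; the product starts at position 37.
The forward primer is identical to the top strand over positions 37–46: CGTGCCGGAG.

5'-CGTGCCGGAG-3'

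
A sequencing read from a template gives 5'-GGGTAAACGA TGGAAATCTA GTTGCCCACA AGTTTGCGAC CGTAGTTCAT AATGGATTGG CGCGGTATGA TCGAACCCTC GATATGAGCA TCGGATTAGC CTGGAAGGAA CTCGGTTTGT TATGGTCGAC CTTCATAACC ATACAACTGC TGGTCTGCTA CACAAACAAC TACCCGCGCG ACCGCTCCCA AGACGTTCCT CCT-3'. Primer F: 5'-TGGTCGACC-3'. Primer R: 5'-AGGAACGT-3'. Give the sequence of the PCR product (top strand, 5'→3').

5'-TGGTCGACCTTCATAACCATACAACTGCTGGTCTGCTACACAAACAACTACCCGCGCGACCGCTCCCAAGACGTTCCT-3'

The forward primer matches the template at positions 123–131.
Reverse complement of the reverse primer: ACGTTCCT. This occurs on the top strand at positions 193–200.
The product is the template from position 123 through 200 (78 bp).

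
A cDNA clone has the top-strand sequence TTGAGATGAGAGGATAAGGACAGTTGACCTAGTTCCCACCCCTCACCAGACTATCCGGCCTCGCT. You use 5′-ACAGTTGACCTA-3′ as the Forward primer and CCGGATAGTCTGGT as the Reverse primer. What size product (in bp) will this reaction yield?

39 bp

The forward primer matches the template at positions 20–31.
The reverse primer's reverse complement is ACCAGACTATCCGG, which matches the template at positions 45–58.
Product length = (reverse-primer end) − (forward-primer start) + 1 = 58 − 20 + 1 = 39 bp.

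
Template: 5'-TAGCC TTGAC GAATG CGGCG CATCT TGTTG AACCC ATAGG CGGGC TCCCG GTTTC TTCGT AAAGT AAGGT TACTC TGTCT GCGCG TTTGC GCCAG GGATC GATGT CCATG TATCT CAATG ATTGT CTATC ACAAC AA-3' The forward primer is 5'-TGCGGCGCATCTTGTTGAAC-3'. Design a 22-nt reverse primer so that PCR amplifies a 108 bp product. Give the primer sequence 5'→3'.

The forward primer binds at positions 14–33, so a 108 bp product ends at position 14 + 108 − 1 = 121.
The reverse primer anneals to the top strand over positions 100–121, i.e. to CGATGTCCATGTATCTCAATGA.
Its sequence written 5'→3' is the reverse complement: TCATTGAGATACATGGACATCG.

5'-TCATTGAGATACATGGACATCG-3'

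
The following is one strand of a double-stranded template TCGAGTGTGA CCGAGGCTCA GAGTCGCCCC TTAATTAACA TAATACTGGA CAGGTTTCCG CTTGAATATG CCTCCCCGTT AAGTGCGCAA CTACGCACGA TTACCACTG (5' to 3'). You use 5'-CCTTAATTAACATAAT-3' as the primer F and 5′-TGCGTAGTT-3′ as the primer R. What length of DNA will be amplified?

The forward primer matches the template at positions 29–44.
The reverse primer's reverse complement is AACTACGCA, which matches the template at positions 89–97.
Product length = (reverse-primer end) − (forward-primer start) + 1 = 97 − 29 + 1 = 69 bp.

69 bp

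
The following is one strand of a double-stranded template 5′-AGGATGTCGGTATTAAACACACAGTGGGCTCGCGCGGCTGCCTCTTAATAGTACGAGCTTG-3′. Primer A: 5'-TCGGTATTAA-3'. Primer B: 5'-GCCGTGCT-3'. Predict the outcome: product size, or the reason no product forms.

Primer B (GCCGTGCT) does not match the top strand, and its reverse complement AGCACGGC does not match either.
With no annealing site for primer B, no amplification occurs.

No product — primer B has no binding site in the template.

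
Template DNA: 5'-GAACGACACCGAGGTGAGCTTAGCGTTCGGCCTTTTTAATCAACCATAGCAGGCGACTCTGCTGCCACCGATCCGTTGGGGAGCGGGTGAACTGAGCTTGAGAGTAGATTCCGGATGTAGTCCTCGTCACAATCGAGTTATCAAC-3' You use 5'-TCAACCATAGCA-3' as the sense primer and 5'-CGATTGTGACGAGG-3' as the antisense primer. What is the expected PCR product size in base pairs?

96 bp

Scanning the template, TCAACCATAGCA occurs at positions 40–51; this primer anneals to the bottom strand there with its 3' end pointing downstream.
Reverse complement of the reverse primer: CCTCGTCACAATCG. This occurs on the top strand at positions 122–135.
The product runs from position 40 to position 135, so its length is 135 − 40 + 1 = 96 bp.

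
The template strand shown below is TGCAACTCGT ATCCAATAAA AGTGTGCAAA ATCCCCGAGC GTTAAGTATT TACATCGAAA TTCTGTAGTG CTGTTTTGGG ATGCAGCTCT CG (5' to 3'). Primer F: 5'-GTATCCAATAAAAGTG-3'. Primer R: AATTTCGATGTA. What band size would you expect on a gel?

Forward primer GTATCCAATAAAAGTG is found on the top strand at positions 9–24.
Reverse complement of the reverse primer: TACATCGAAATT. This occurs on the top strand at positions 51–62.
Amplicon spans positions 9–62: 54 bp.

54 bp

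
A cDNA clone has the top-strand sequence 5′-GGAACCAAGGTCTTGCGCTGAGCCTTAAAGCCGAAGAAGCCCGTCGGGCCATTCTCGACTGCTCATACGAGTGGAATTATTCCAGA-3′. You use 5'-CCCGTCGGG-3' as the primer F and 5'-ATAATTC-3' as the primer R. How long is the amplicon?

41 bp

Scanning the template, CCCGTCGGG occurs at positions 40–48; this primer anneals to the bottom strand there with its 3' end pointing downstream.
The reverse primer's reverse complement is GAATTAT, which matches the template at positions 74–80.
Product length = (reverse-primer end) − (forward-primer start) + 1 = 80 − 40 + 1 = 41 bp.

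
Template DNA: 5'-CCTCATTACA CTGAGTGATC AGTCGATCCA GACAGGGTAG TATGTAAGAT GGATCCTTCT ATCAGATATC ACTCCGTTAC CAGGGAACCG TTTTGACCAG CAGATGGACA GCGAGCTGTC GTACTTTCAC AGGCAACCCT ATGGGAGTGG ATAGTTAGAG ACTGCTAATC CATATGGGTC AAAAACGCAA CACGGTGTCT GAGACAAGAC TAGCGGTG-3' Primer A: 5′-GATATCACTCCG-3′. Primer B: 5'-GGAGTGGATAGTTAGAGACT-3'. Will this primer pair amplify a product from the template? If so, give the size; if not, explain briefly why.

No product — both primers anneal to the same strand and extend in the same direction.

Primer A (GATATCACTCCG) matches the top strand at positions 65–76 (3' end points downstream).
Primer B (GGAGTGGATAGTTAGAGACT) also matches the top strand directly, at positions 144–163 — its reverse complement AGTCTCTAACTATCCACTCC is not present.
Both primers anneal to the bottom strand with 3' ends pointing the same way, so neither can prime synthesis back toward the other.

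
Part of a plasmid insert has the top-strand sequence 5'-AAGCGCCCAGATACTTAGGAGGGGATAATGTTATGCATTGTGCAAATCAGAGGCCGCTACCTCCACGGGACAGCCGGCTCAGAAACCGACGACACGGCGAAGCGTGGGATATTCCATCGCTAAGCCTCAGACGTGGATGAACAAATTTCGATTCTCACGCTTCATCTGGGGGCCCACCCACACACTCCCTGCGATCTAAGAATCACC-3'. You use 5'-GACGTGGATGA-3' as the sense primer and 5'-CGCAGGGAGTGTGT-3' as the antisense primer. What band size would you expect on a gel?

Scanning the template, GACGTGGATGA occurs at positions 130–140; this primer anneals to the bottom strand there with its 3' end pointing downstream.
Taking the reverse complement of CGCAGGGAGTGTGT gives ACACACTCCCTGCG, found at positions 180–193 on the template; the primer anneals here to the top strand with its 3' end pointing upstream.
Amplicon spans positions 130–193: 64 bp.

64 bp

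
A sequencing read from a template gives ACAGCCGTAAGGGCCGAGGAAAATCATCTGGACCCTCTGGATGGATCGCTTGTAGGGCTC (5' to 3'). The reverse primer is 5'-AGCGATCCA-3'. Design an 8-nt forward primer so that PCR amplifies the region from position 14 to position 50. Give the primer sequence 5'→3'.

5'-CCGAGGAA-3'

The reverse primer's reverse complement TGGATCGCT matches the template at positions 42–50; the product starts at position 14.
The forward primer is identical to the top strand over positions 14–21: CCGAGGAA.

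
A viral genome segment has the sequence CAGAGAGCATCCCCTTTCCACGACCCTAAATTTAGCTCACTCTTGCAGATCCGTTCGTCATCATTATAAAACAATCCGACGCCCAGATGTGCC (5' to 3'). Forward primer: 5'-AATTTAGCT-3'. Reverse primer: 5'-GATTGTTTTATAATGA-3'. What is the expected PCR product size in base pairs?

48 bp

The forward primer matches the template at positions 29–37.
Reverse complement of the reverse primer: TCATTATAAAACAATC. This occurs on the top strand at positions 61–76.
The product runs from position 29 to position 76, so its length is 76 − 29 + 1 = 48 bp.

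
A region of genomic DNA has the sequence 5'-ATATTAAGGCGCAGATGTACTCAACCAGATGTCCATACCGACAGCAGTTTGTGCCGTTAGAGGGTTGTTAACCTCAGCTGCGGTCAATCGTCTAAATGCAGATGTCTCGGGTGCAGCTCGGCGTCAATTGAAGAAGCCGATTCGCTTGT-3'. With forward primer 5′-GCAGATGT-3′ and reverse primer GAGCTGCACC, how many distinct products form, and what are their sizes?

The forward primer GCAGATGT matches the top strand at positions 11–18, 98–105.
The reverse primer's reverse complement is GGTGCAGCTC, matching at positions 110–119.
Each forward site pairs with the reverse site to give a product ending at position 119: sizes 109, 22 bp.

Two products: 109 bp, 22 bp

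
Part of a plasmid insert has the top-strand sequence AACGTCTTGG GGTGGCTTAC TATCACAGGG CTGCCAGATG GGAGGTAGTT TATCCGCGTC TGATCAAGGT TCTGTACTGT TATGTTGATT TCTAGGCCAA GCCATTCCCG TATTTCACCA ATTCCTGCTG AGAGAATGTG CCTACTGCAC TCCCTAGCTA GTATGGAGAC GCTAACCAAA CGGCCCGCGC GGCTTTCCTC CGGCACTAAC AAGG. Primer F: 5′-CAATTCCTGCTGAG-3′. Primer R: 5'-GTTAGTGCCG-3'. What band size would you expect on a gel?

Forward primer CAATTCCTGCTGAG is found on the top strand at positions 119–132.
The reverse primer's reverse complement is CGGCACTAAC, which matches the template at positions 201–210.
Product length = (reverse-primer end) − (forward-primer start) + 1 = 210 − 119 + 1 = 92 bp.

92 bp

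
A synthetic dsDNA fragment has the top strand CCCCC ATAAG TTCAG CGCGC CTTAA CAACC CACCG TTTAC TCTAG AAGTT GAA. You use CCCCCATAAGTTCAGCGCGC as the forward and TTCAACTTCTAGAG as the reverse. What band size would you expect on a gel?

53 bp

The forward primer matches the template at positions 1–20.
Reverse complement of the reverse primer: CTCTAGAAGTTGAA. This occurs on the top strand at positions 40–53.
Amplicon spans positions 1–53: 53 bp.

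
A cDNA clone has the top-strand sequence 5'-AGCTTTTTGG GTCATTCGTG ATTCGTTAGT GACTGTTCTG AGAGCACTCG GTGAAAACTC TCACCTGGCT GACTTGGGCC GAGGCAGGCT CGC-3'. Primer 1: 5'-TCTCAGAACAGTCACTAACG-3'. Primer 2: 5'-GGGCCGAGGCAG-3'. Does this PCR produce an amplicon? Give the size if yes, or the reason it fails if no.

Primer 1 (TCTCAGAACAGTCACTAACG) has reverse complement CGTTAGTGACTGTTCTGAGA, which matches the top strand at positions 24–43; primer 1 anneals to the top strand there with its 3' end pointing upstream toward position 24.
Primer 2 (GGGCCGAGGCAG) matches the top strand directly at positions 76–87; it anneals to the bottom strand with its 3' end pointing downstream toward position 87.
The 3' ends diverge (primer 1 extends toward position 1, primer 2 toward position 93), so the primers never converge on a shared product.

No product — the primers' 3' ends point away from each other.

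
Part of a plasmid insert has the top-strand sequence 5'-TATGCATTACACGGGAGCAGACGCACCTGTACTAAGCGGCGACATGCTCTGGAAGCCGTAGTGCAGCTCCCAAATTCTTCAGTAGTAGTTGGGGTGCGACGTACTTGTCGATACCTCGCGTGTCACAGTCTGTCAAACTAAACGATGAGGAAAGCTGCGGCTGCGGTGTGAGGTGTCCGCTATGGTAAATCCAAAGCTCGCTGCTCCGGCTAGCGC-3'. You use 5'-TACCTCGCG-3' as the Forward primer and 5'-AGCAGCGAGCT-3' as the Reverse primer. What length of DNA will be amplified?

Scanning the template, TACCTCGCG occurs at positions 112–120; this primer anneals to the bottom strand there with its 3' end pointing downstream.
The reverse primer's reverse complement is AGCTCGCTGCT, which matches the template at positions 195–205.
Product length = (reverse-primer end) − (forward-primer start) + 1 = 205 − 112 + 1 = 94 bp.

94 bp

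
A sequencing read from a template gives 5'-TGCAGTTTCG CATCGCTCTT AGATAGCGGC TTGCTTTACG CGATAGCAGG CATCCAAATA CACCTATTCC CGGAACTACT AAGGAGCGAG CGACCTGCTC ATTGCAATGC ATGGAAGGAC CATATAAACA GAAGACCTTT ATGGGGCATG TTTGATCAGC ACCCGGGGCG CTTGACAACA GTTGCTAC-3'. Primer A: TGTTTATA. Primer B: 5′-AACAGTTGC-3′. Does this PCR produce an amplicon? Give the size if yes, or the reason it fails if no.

No product — the primers' 3' ends point away from each other.

Primer A (TGTTTATA) has reverse complement TATAAACA, which matches the top strand at positions 123–130; primer A anneals to the top strand there with its 3' end pointing upstream toward position 123.
Primer B (AACAGTTGC) matches the top strand directly at positions 177–185; it anneals to the bottom strand with its 3' end pointing downstream toward position 185.
The 3' ends diverge (primer A extends toward position 1, primer B toward position 188), so the primers never converge on a shared product.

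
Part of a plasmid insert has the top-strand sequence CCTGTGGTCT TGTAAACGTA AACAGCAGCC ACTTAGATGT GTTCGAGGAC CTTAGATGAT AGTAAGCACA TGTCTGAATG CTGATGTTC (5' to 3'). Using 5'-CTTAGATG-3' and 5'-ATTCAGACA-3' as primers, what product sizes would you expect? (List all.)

48 bp, 29 bp

The forward primer CTTAGATG matches the top strand at positions 32–39, 51–58.
The reverse primer's reverse complement is TGTCTGAAT, matching at positions 71–79.
Each forward site pairs with the reverse site to give a product ending at position 79: sizes 48, 29 bp.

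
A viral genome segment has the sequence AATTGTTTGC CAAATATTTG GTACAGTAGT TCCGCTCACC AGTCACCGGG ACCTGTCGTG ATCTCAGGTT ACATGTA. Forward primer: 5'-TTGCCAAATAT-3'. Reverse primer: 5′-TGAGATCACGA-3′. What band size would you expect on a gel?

Scanning the template, TTGCCAAATAT occurs at positions 7–17; this primer anneals to the bottom strand there with its 3' end pointing downstream.
Reverse complement of the reverse primer: TCGTGATCTCA. This occurs on the top strand at positions 56–66.
Amplicon spans positions 7–66: 60 bp.

60 bp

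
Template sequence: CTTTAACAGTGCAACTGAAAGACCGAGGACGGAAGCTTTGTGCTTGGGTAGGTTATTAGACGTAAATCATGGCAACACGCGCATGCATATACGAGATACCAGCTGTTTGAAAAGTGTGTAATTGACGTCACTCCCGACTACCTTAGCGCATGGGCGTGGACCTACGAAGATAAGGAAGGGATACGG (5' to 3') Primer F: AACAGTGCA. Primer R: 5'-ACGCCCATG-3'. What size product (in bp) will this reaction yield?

Forward primer AACAGTGCA is found on the top strand at positions 5–13.
Reverse complement of the reverse primer: CATGGGCGT. This occurs on the top strand at positions 149–157.
The product runs from position 5 to position 157, so its length is 157 − 5 + 1 = 153 bp.

153 bp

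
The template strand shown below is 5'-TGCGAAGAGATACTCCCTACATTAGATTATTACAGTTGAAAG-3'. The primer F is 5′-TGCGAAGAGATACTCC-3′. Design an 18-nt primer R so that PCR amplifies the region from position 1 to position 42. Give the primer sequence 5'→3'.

5'-CTTTCAACTGTAATAATC-3'

The product's 3' end on the top strand is position 42.
The reverse primer anneals to the top strand over positions 25–42, i.e. to GATTATTACAGTTGAAAG.
Its sequence written 5'→3' is the reverse complement: CTTTCAACTGTAATAATC.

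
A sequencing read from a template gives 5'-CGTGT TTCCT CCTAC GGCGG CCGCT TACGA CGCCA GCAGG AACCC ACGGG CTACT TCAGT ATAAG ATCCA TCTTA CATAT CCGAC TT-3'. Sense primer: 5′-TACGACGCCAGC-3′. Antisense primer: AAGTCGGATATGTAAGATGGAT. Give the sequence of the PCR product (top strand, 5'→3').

5'-TACGACGCCAGCAGGAACCCACGGGCTACTTCAGTATAAGATCCATCTTACATATCCGACTT-3'

Forward primer TACGACGCCAGC is found on the top strand at positions 26–37.
Taking the reverse complement of AAGTCGGATATGTAAGATGGAT gives ATCCATCTTACATATCCGACTT, found at positions 66–87 on the template; the primer anneals here to the top strand with its 3' end pointing upstream.
The product is the template from position 26 through 87 (62 bp).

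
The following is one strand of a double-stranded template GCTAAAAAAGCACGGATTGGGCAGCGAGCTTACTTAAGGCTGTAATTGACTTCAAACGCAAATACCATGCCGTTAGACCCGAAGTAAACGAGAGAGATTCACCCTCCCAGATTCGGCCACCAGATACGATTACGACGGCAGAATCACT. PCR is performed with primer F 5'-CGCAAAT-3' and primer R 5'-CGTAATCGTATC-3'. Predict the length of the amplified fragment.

The forward primer matches the template at positions 57–63.
Taking the reverse complement of CGTAATCGTATC gives GATACGATTACG, found at positions 123–134 on the template; the primer anneals here to the top strand with its 3' end pointing upstream.
The product runs from position 57 to position 134, so its length is 134 − 57 + 1 = 78 bp.

78 bp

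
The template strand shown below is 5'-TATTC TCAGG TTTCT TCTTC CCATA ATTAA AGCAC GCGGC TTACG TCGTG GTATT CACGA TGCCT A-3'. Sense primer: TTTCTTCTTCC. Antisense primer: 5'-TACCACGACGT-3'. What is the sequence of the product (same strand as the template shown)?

The forward primer matches the template at positions 11–21.
Reverse complement of the reverse primer: ACGTCGTGGTA. This occurs on the top strand at positions 43–53.
The product is the template from position 11 through 53 (43 bp).

5'-TTTCTTCTTCCCATAATTAAAGCACGCGGCTTACGTCGTGGTA-3'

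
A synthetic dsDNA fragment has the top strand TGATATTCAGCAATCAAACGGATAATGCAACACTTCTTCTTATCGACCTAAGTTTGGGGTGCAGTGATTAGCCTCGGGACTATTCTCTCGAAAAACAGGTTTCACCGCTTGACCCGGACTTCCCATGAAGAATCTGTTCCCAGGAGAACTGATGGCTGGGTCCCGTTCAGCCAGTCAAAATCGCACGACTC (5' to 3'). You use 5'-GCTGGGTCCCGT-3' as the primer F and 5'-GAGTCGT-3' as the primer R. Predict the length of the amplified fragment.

37 bp

Scanning the template, GCTGGGTCCCGT occurs at positions 155–166; this primer anneals to the bottom strand there with its 3' end pointing downstream.
The reverse primer's reverse complement is ACGACTC, which matches the template at positions 185–191.
The product runs from position 155 to position 191, so its length is 191 − 155 + 1 = 37 bp.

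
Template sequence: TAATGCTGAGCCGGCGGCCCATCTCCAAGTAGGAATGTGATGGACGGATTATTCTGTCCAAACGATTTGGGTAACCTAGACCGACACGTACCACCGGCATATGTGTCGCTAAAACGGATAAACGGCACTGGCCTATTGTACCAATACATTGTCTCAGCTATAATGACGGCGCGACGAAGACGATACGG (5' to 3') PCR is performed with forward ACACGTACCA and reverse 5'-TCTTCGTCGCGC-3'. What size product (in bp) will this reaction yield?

The forward primer matches the template at positions 84–93.
Taking the reverse complement of TCTTCGTCGCGC gives GCGCGACGAAGA, found at positions 169–180 on the template; the primer anneals here to the top strand with its 3' end pointing upstream.
Product length = (reverse-primer end) − (forward-primer start) + 1 = 180 − 84 + 1 = 97 bp.

97 bp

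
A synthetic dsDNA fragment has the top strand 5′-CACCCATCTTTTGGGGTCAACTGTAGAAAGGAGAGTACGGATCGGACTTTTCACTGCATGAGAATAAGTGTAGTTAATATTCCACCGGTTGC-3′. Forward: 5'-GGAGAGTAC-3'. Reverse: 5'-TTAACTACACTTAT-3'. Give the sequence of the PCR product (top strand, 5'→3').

5'-GGAGAGTACGGATCGGACTTTTCACTGCATGAGAATAAGTGTAGTTAA-3'

The forward primer matches the template at positions 30–38.
Reverse complement of the reverse primer: ATAAGTGTAGTTAA. This occurs on the top strand at positions 64–77.
The product is the template from position 30 through 77 (48 bp).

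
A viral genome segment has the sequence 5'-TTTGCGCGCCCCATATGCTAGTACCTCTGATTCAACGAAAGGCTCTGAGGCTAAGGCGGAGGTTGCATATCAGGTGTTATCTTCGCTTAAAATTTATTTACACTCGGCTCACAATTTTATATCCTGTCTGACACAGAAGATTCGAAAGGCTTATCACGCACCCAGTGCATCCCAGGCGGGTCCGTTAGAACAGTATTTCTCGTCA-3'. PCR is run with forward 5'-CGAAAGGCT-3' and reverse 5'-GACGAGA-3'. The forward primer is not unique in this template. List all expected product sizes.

169 bp, 62 bp

The forward primer CGAAAGGCT matches the top strand at positions 36–44, 143–151.
The reverse primer's reverse complement is TCTCGTC, matching at positions 198–204.
Each forward site pairs with the reverse site to give a product ending at position 204: sizes 169, 62 bp.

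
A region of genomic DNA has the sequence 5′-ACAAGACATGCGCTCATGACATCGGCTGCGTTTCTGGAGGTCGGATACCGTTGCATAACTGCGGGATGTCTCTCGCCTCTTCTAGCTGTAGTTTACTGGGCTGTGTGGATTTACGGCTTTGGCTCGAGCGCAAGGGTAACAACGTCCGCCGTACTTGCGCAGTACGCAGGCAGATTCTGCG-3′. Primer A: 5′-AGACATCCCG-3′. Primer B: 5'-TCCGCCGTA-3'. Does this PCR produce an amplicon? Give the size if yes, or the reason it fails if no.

Primer A (AGACATCCCG) has reverse complement CGGGATGTCT, which matches the top strand at positions 62–71; primer A anneals to the top strand there with its 3' end pointing upstream toward position 62.
Primer B (TCCGCCGTA) matches the top strand directly at positions 145–153; it anneals to the bottom strand with its 3' end pointing downstream toward position 153.
The 3' ends diverge (primer A extends toward position 1, primer B toward position 181), so the primers never converge on a shared product.

No product — the primers' 3' ends point away from each other.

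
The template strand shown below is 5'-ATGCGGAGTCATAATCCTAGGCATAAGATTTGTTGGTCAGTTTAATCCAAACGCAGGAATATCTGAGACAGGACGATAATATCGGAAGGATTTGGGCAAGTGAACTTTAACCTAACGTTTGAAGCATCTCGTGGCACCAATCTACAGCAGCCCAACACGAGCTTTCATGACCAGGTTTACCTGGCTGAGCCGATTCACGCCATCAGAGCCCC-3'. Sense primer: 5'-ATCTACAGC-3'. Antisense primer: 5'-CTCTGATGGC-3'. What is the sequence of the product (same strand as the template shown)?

5'-ATCTACAGCAGCCCAACACGAGCTTTCATGACCAGGTTTACCTGGCTGAGCCGATTCACGCCATCAGAG-3'

The forward primer matches the template at positions 140–148.
Reverse complement of the reverse primer: GCCATCAGAG. This occurs on the top strand at positions 199–208.
The product is the template from position 140 through 208 (69 bp).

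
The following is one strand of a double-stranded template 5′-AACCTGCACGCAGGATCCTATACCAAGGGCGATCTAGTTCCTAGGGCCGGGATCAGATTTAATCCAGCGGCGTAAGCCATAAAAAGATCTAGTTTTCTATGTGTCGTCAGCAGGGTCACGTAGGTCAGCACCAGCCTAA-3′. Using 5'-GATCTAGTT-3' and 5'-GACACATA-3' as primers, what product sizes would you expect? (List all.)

75 bp, 20 bp

The forward primer GATCTAGTT matches the top strand at positions 31–39, 86–94.
The reverse primer's reverse complement is TATGTGTC, matching at positions 98–105.
Each forward site pairs with the reverse site to give a product ending at position 105: sizes 75, 20 bp.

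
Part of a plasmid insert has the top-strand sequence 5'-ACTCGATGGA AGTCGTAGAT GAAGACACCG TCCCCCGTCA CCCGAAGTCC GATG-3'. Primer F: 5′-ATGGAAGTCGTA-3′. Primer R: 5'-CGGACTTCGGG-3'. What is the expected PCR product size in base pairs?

46 bp

The forward primer matches the template at positions 6–17.
Taking the reverse complement of CGGACTTCGGG gives CCCGAAGTCCG, found at positions 41–51 on the template; the primer anneals here to the top strand with its 3' end pointing upstream.
Amplicon spans positions 6–51: 46 bp.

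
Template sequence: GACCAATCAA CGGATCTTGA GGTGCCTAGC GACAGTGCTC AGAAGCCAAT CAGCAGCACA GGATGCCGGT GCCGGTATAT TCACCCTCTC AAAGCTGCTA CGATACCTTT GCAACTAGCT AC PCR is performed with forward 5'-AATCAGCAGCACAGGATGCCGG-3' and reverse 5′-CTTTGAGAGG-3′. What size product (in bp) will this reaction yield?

47 bp

Forward primer AATCAGCAGCACAGGATGCCGG is found on the top strand at positions 48–69.
Taking the reverse complement of CTTTGAGAGG gives CCTCTCAAAG, found at positions 85–94 on the template; the primer anneals here to the top strand with its 3' end pointing upstream.
Product length = (reverse-primer end) − (forward-primer start) + 1 = 94 − 48 + 1 = 47 bp.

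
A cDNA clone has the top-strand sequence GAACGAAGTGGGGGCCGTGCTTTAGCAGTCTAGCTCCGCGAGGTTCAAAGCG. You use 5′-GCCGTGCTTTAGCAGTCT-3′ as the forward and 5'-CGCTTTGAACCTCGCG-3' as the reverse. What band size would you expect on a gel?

Forward primer GCCGTGCTTTAGCAGTCT is found on the top strand at positions 14–31.
The reverse primer's reverse complement is CGCGAGGTTCAAAGCG, which matches the template at positions 37–52.
The product runs from position 14 to position 52, so its length is 52 − 14 + 1 = 39 bp.

39 bp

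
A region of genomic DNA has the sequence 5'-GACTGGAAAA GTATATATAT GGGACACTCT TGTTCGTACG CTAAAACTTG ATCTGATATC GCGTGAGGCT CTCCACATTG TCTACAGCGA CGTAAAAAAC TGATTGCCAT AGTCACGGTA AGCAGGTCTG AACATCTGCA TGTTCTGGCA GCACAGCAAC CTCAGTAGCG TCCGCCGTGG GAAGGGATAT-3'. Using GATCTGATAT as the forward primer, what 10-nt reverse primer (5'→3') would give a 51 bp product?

The forward primer binds at positions 50–59, so a 51 bp product ends at position 50 + 51 − 1 = 100.
The reverse primer anneals to the top strand over positions 91–100, i.e. to CGTAAAAAAC.
Its sequence written 5'→3' is the reverse complement: GTTTTTTACG.

5'-GTTTTTTACG-3'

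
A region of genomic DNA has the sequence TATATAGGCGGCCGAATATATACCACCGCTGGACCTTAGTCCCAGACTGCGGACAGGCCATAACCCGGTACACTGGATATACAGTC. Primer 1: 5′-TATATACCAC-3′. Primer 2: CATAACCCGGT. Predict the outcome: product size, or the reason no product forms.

No product — both primers anneal to the same strand and extend in the same direction.

Primer 1 (TATATACCAC) matches the top strand at positions 17–26 (3' end points downstream).
Primer 2 (CATAACCCGGT) also matches the top strand directly, at positions 59–69 — its reverse complement ACCGGGTTATG is not present.
Both primers anneal to the bottom strand with 3' ends pointing the same way, so neither can prime synthesis back toward the other.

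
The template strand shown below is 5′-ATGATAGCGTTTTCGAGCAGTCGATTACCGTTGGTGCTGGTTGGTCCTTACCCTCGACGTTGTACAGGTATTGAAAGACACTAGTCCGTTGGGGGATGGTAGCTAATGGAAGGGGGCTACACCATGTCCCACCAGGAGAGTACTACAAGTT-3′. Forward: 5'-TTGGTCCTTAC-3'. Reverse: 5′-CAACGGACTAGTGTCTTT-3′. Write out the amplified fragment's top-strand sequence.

5'-TTGGTCCTTACCCTCGACGTTGTACAGGTATTGAAAGACACTAGTCCGTTG-3'

Scanning the template, TTGGTCCTTAC occurs at positions 41–51; this primer anneals to the bottom strand there with its 3' end pointing downstream.
Taking the reverse complement of CAACGGACTAGTGTCTTT gives AAAGACACTAGTCCGTTG, found at positions 74–91 on the template; the primer anneals here to the top strand with its 3' end pointing upstream.
The product is the template from position 41 through 91 (51 bp).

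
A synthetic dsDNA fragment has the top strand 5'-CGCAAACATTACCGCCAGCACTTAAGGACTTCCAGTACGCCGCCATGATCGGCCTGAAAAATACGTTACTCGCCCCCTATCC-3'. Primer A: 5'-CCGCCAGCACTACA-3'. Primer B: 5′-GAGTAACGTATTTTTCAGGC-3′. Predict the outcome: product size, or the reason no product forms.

Primer A (CCGCCAGCACTACA) does not match the top strand, and its reverse complement TGTAGTGCTGGCGG does not match either.
With no annealing site for primer A, no amplification occurs.

No product — primer A has no binding site in the template.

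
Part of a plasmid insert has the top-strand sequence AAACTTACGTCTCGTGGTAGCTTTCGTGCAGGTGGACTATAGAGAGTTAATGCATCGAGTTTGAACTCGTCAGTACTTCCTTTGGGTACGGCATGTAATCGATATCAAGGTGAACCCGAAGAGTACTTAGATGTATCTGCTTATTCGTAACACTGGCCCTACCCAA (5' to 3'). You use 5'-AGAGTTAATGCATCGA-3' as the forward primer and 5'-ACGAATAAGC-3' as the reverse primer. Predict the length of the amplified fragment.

The forward primer matches the template at positions 43–58.
The reverse primer's reverse complement is GCTTATTCGT, which matches the template at positions 139–148.
Product length = (reverse-primer end) − (forward-primer start) + 1 = 148 − 43 + 1 = 106 bp.

106 bp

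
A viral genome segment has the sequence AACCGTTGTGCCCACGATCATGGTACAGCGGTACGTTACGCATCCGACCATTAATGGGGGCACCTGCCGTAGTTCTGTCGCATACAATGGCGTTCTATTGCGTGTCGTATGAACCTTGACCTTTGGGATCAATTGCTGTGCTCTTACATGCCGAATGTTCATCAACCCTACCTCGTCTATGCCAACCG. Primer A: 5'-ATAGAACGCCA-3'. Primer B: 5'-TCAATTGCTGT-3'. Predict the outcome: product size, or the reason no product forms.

Primer A (ATAGAACGCCA) has reverse complement TGGCGTTCTAT, which matches the top strand at positions 88–98; primer A anneals to the top strand there with its 3' end pointing upstream toward position 88.
Primer B (TCAATTGCTGT) matches the top strand directly at positions 129–139; it anneals to the bottom strand with its 3' end pointing downstream toward position 139.
The 3' ends diverge (primer A extends toward position 1, primer B toward position 188), so the primers never converge on a shared product.

No product — the primers' 3' ends point away from each other.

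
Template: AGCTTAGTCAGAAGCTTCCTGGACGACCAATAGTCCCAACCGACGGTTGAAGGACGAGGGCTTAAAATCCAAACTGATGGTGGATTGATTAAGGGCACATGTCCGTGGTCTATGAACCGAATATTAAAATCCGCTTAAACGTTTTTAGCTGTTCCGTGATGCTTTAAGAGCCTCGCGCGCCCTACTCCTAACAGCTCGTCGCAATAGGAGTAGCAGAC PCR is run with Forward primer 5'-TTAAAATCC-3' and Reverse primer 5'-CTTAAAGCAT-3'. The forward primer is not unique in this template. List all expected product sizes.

107 bp, 45 bp

The forward primer TTAAAATCC matches the top strand at positions 62–70, 124–132.
The reverse primer's reverse complement is ATGCTTTAAG, matching at positions 159–168.
Each forward site pairs with the reverse site to give a product ending at position 168: sizes 107, 45 bp.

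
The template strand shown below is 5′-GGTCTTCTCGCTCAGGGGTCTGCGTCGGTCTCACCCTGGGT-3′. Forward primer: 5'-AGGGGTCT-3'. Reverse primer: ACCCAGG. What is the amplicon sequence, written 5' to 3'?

5'-AGGGGTCTGCGTCGGTCTCACCCTGGGT-3'

Forward primer AGGGGTCT is found on the top strand at positions 14–21.
Reverse complement of the reverse primer: CCTGGGT. This occurs on the top strand at positions 35–41.
The product is the template from position 14 through 41 (28 bp).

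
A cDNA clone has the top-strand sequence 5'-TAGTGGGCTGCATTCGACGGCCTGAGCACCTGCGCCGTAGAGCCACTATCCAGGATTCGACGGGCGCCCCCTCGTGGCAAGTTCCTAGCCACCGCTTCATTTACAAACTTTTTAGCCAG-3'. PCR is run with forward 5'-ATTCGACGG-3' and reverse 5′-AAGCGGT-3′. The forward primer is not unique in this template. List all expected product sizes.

86 bp, 43 bp

The forward primer ATTCGACGG matches the top strand at positions 12–20, 55–63.
The reverse primer's reverse complement is ACCGCTT, matching at positions 91–97.
Each forward site pairs with the reverse site to give a product ending at position 97: sizes 86, 43 bp.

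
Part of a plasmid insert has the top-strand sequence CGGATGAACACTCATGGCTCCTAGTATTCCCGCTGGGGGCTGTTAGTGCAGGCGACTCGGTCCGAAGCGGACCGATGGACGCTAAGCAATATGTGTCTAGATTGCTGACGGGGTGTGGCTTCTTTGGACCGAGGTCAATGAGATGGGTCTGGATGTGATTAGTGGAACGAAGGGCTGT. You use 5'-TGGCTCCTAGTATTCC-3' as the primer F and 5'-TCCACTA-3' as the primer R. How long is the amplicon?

152 bp

Scanning the template, TGGCTCCTAGTATTCC occurs at positions 15–30; this primer anneals to the bottom strand there with its 3' end pointing downstream.
The reverse primer's reverse complement is TAGTGGA, which matches the template at positions 160–166.
Product length = (reverse-primer end) − (forward-primer start) + 1 = 166 − 15 + 1 = 152 bp.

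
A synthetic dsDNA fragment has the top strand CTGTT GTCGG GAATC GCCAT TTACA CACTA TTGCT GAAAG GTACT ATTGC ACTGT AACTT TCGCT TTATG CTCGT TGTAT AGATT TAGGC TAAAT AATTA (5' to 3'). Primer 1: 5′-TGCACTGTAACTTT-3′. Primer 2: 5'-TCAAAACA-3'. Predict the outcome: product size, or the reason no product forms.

No product — primer 2 has no binding site in the template.

Primer 2 (TCAAAACA) does not match the top strand, and its reverse complement TGTTTTGA does not match either.
With no annealing site for primer 2, no amplification occurs.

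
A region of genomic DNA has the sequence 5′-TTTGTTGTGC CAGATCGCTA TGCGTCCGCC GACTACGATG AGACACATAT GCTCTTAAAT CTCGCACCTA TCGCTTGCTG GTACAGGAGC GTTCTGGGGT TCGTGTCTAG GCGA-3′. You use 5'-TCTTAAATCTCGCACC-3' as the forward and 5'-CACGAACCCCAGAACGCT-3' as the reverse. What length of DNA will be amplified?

Forward primer TCTTAAATCTCGCACC is found on the top strand at positions 53–68.
Reverse complement of the reverse primer: AGCGTTCTGGGGTTCGTG. This occurs on the top strand at positions 88–105.
Amplicon spans positions 53–105: 53 bp.

53 bp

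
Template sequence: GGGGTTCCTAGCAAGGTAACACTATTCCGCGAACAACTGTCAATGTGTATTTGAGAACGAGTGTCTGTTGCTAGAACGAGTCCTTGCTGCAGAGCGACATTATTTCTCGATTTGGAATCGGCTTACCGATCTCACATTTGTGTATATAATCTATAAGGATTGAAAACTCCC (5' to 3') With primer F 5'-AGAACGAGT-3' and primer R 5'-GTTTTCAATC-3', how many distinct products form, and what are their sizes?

Two products: 114 bp, 95 bp

The forward primer AGAACGAGT matches the top strand at positions 54–62, 73–81.
The reverse primer's reverse complement is GATTGAAAAC, matching at positions 158–167.
Each forward site pairs with the reverse site to give a product ending at position 167: sizes 114, 95 bp.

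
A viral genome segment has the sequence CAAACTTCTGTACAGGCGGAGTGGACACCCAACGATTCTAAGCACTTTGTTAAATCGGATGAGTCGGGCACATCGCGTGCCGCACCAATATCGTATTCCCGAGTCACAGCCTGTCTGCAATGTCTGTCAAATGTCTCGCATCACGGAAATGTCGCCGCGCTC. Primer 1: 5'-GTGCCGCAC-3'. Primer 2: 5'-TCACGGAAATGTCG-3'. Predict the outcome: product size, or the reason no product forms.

Primer 1 (GTGCCGCAC) matches the top strand at positions 77–85 (3' end points downstream).
Primer 2 (TCACGGAAATGTCG) also matches the top strand directly, at positions 141–154 — its reverse complement CGACATTTCCGTGA is not present.
Both primers anneal to the bottom strand with 3' ends pointing the same way, so neither can prime synthesis back toward the other.

No product — both primers anneal to the same strand and extend in the same direction.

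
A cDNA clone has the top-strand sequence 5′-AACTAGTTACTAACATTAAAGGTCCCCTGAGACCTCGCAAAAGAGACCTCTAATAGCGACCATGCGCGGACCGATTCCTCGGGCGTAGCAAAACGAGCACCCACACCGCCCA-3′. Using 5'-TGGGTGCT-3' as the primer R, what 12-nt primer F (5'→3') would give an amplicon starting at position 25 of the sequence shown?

5'-CCCTGAGACCTC-3'

The reverse primer's reverse complement AGCACCCA matches the template at positions 96–103; the product starts at position 25.
The forward primer is identical to the top strand over positions 25–36: CCCTGAGACCTC.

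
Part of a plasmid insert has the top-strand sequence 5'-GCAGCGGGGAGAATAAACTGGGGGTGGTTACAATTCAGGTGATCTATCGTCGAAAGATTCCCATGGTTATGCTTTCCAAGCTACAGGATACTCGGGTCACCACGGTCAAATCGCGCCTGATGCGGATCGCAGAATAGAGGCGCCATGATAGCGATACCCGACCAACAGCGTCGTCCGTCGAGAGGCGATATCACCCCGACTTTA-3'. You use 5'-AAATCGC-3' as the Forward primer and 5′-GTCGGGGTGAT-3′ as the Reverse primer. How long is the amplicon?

93 bp

Scanning the template, AAATCGC occurs at positions 108–114; this primer anneals to the bottom strand there with its 3' end pointing downstream.
The reverse primer's reverse complement is ATCACCCCGAC, which matches the template at positions 190–200.
The product runs from position 108 to position 200, so its length is 200 − 108 + 1 = 93 bp.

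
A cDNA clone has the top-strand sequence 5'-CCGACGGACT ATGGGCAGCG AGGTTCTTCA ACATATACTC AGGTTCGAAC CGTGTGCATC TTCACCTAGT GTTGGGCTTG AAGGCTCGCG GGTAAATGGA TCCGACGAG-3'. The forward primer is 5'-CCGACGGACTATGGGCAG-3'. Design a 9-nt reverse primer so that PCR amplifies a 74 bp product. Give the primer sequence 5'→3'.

5'-CAACACTAG-3'

The forward primer binds at positions 1–18, so a 74 bp product ends at position 1 + 74 − 1 = 74.
The reverse primer anneals to the top strand over positions 66–74, i.e. to CTAGTGTTG.
Its sequence written 5'→3' is the reverse complement: CAACACTAG.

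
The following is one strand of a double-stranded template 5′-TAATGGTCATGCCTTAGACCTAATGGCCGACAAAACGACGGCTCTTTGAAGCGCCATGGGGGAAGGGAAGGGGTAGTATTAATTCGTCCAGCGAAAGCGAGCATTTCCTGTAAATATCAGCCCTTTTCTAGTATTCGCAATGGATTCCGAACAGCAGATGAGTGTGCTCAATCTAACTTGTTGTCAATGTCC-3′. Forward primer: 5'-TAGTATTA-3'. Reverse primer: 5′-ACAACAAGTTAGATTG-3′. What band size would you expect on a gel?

The forward primer matches the template at positions 74–81.
Taking the reverse complement of ACAACAAGTTAGATTG gives CAATCTAACTTGTTGT, found at positions 169–184 on the template; the primer anneals here to the top strand with its 3' end pointing upstream.
The product runs from position 74 to position 184, so its length is 184 − 74 + 1 = 111 bp.

111 bp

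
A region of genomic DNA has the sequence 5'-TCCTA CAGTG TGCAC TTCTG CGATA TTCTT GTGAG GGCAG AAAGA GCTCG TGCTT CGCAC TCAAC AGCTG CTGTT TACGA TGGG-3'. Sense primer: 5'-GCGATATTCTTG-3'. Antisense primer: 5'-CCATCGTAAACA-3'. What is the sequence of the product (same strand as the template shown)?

The forward primer matches the template at positions 20–31.
Taking the reverse complement of CCATCGTAAACA gives TGTTTACGATGG, found at positions 72–83 on the template; the primer anneals here to the top strand with its 3' end pointing upstream.
The product is the template from position 20 through 83 (64 bp).

5'-GCGATATTCTTGTGAGGGCAGAAAGAGCTCGTGCTTCGCACTCAACAGCTGCTGTTTACGATGG-3'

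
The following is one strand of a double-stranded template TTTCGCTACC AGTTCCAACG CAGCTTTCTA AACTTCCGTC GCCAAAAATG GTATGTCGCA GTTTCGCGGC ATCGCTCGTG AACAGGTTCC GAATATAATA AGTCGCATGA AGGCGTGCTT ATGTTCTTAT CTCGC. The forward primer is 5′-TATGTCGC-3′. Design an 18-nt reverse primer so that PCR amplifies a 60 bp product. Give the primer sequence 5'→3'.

The forward primer binds at positions 52–59, so a 60 bp product ends at position 52 + 60 − 1 = 111.
The reverse primer anneals to the top strand over positions 94–111, i.e. to TATAATAAGTCGCATGAA.
Its sequence written 5'→3' is the reverse complement: TTCATGCGACTTATTATA.

5'-TTCATGCGACTTATTATA-3'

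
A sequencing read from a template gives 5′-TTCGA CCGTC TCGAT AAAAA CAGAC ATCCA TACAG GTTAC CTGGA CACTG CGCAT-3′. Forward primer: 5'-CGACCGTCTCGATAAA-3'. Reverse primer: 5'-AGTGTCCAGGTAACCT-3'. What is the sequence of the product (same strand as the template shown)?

5'-CGACCGTCTCGATAAAAACAGACATCCATACAGGTTACCTGGACACT-3'

The forward primer matches the template at positions 3–18.
Reverse complement of the reverse primer: AGGTTACCTGGACACT. This occurs on the top strand at positions 34–49.
The product is the template from position 3 through 49 (47 bp).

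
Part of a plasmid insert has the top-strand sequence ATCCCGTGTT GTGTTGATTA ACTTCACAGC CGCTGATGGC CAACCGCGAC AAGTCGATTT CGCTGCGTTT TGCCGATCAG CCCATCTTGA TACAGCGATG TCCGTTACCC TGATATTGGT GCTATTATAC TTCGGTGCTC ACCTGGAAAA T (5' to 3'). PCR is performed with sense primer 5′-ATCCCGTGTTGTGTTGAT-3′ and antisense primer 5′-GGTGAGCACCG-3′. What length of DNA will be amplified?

143 bp

The forward primer matches the template at positions 1–18.
The reverse primer's reverse complement is CGGTGCTCACC, which matches the template at positions 133–143.
The product runs from position 1 to position 143, so its length is 143 − 1 + 1 = 143 bp.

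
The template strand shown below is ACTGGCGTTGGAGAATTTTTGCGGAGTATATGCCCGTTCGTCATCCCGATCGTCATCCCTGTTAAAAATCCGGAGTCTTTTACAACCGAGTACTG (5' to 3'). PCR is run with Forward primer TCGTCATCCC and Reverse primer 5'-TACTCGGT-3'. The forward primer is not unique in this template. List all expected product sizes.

The forward primer TCGTCATCCC matches the top strand at positions 38–47, 50–59.
The reverse primer's reverse complement is ACCGAGTA, matching at positions 85–92.
Each forward site pairs with the reverse site to give a product ending at position 92: sizes 55, 43 bp.

55 bp, 43 bp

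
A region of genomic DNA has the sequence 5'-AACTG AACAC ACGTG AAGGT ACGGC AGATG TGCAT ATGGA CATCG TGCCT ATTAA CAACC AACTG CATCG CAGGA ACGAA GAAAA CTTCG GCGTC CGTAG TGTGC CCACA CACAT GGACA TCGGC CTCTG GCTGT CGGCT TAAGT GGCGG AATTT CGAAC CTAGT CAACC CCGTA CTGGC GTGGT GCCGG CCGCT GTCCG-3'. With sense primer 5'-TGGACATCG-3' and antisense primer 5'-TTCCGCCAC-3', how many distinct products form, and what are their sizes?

The forward primer TGGACATCG matches the top strand at positions 37–45, 115–123.
The reverse primer's reverse complement is GTGGCGGAA, matching at positions 144–152.
Each forward site pairs with the reverse site to give a product ending at position 152: sizes 116, 38 bp.

Two products: 116 bp, 38 bp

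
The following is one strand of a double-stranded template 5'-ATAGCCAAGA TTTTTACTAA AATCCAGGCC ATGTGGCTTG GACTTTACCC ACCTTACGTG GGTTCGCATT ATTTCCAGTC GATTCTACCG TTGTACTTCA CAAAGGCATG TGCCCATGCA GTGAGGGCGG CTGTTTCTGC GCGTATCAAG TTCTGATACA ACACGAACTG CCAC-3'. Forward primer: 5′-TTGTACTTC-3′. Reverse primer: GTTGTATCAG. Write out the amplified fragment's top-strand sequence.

5'-TTGTACTTCACAAAGGCATGTGCCCATGCAGTGAGGGCGGCTGTTTCTGCGCGTATCAAGTTCTGATACAAC-3'

Scanning the template, TTGTACTTC occurs at positions 91–99; this primer anneals to the bottom strand there with its 3' end pointing downstream.
The reverse primer's reverse complement is CTGATACAAC, which matches the template at positions 153–162.
The product is the template from position 91 through 162 (72 bp).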